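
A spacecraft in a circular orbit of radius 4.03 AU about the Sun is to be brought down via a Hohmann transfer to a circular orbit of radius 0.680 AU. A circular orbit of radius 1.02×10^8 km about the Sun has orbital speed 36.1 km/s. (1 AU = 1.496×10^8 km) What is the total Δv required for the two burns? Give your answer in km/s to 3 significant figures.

Δv = 18.0 km/s

From the circular-orbit relation v² = μ/r at r = 1.02×10^8 km: μ = v²r = (36.1)² × 1.02×10^8 = 1.32927×10^11 km³/s².
In km: r₁ = 4.03 × 1.496×10^8 = 6.02888×10^8 km; r₂ = 0.680 × 1.496×10^8 = 1.01728×10^8 km.
Semi-major axis of the transfer orbit: a_t = (6.02888×10^8 + 1.01728×10^8)/2 = 3.52308×10^8 km.
Circular speed at r₁: v₁ = √(μ/r₁) = √(1.32927×10^11/6.02888×10^8) = 14.849 km/s.
Transfer-orbit speed at r₁ (v² = μ(2/r − 1/a)): v_a = √[μ(2/r₁ − 1/a_t)] = 7.9790 km/s.
First burn Δv₁ = |v_a − v₁| = 6.870 km/s.
Circular speed at r₂: v₂ = √(μ/r₂) = 36.15 km/s.
Transfer-orbit speed at r₂: v_p = √[μ(2/r₂ − 1/a_t)] = 47.29 km/s.
Second burn Δv₂ = |v₂ − v_p| = 11.14 km/s.
Total Δv = Δv₁ + Δv₂ = 18.01 km/s.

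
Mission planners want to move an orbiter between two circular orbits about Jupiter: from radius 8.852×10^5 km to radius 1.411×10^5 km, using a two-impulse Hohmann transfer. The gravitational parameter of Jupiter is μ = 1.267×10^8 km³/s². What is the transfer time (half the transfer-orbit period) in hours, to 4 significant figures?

t = 28.50 hours

The Hohmann ellipse has a_t = (r₁ + r₂)/2 = 5.1315×10^5 km.
Half the transfer-orbit period gives t = π√(a_t³/μ) = 1.026×10^5 s.
Converting: 1.026×10^5 s ÷ 3600 s/hour = 28.50 hours.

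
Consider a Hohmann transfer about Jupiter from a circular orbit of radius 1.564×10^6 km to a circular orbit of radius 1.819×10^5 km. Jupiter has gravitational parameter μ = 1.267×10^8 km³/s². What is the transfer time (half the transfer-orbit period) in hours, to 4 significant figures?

Transfer-ellipse semi-major axis a_t = (r₁ + r₂)/2 = (1.564×10^6 + 1.819×10^5)/2 = 8.7295×10^5 km.
By Kepler's third law the transfer-orbit period is T = 2π√(a_t³/μ), so t = T/2 = 2.2764×10^5 s.
Converting: 2.2764×10^5 s ÷ 3600 s/hour = 63.23 hours.

t = 63.23 hours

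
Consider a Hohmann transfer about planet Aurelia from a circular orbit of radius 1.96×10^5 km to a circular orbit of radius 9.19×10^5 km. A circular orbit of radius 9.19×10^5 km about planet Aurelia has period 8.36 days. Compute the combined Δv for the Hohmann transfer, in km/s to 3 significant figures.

Δv = 8.17 km/s

From Kepler's third law T² = 4π²r³/μ at r = 9.19×10^5 km, T = 8.36 days = 8.36 × 86400 s = 7.22304×10^5 s: μ = 4π²r³/T² = 5.87308×10^7 km³/s².
The Hohmann ellipse has a_t = (r₁ + r₂)/2 = 5.575×10^5 km.
Circular speed at r₁: v₁ = √(μ/r₁) = √(5.87308×10^7/1.960×10^5) = 17.310 km/s.
Transfer-orbit speed at r₁ (vis-viva): v_p = √[μ(2/r₁ − 1/a_t)] = 22.225 km/s.
First burn Δv₁ = |v_p − v₁| = 4.915 km/s.
Circular speed at r₂: v₂ = √(μ/r₂) = 7.994 km/s.
Transfer-orbit speed at r₂: v_a = √[μ(2/r₂ − 1/a_t)] = 4.740 km/s.
Second burn Δv₂ = |v₂ − v_a| = 3.254 km/s.
Δv = Δv₁ + Δv₂ = 4.915 + 3.254 = 8.169 km/s.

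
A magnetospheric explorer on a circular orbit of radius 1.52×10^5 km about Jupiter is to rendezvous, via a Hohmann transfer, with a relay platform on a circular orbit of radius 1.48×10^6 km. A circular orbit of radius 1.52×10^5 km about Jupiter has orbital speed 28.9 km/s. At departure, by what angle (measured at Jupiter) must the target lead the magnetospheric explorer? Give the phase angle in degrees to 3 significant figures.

φ = 106°

From the circular-orbit relation v² = μ/r at r = 1.52×10^5 km: μ = v²r = (28.9)² × 1.52×10^5 = 1.26952×10^8 km³/s².
The Hohmann ellipse has a_t = (r₁ + r₂)/2 = 8.160×10^5 km.
Transfer time t = π√(a_t³/μ) = 2.0553×10^5 s.
Target angular speed ω₂ = √(μ/r₂³) = 6.2579×10^-6 rad/s.
Angle swept by the target during transfer: ω₂·t = 1.2862 rad = 73.69°.
Arrival is 180° from departure on the ellipse, so φ = 180° − 73.69° = 106°.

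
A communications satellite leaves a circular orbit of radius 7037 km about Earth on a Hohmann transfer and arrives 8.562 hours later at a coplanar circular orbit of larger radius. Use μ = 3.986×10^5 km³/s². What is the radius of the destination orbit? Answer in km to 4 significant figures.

r₂ = 60420 km

Transfer time t = 8.562 hours = 30823.2 s, and t = π√(a_t³/μ).
So a_t = (μ t²/π²)^(1/3) = (3.986×10^5 × (30823.2)² / π²)^(1/3) = 33729 km.
Since a_t = (r₁ + r₂)/2, r₂ = 2a_t − r₁ = 2×33729 − 7037 = 60421 km.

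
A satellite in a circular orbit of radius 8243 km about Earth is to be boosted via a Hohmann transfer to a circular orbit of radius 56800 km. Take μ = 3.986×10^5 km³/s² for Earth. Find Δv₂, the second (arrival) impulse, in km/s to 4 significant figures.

Semi-major axis of the transfer orbit: a_t = (8243 + 56800)/2 = 32521.5 km.
On the circular orbit at r = 56800 km, v_c = √(μ/r) = 2.649 km/s.
Transfer-orbit speed at the same r (vis-viva, a = a_t): v_t = √[μ(2/r − 1/a_t)] = 1.334 km/s.
Δv₂ = |v_t − v_c| = |1.334 − 2.649| = 1.315 km/s.

Δv₂ = 1.315 km/s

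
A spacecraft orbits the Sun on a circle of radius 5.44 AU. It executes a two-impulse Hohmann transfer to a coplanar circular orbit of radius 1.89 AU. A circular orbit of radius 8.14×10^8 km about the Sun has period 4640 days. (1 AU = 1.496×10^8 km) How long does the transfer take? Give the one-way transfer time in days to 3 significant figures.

From Kepler's third law T² = 4π²r³/μ at r = 8.14×10^8 km, T = 4640 days = 4640 × 86400 s = 4.00896×10^8 s: μ = 4π²r³/T² = 1.32486×10^11 km³/s².
In km: r₁ = 5.44 × 1.496×10^8 = 8.13824×10^8 km; r₂ = 1.89 × 1.496×10^8 = 2.82744×10^8 km.
Transfer-ellipse semi-major axis a_t = (r₁ + r₂)/2 = (8.13824×10^8 + 2.82744×10^8)/2 = 5.48284×10^8 km.
Transfer time t = π√(a_t³/μ) = π√((5.48284×10^8)³ / 1.32486×10^11) = 1.108×10^8 s.
Converting: 1.108×10^8 s ÷ 86400 s/day = 1280 days.

t = 1280 days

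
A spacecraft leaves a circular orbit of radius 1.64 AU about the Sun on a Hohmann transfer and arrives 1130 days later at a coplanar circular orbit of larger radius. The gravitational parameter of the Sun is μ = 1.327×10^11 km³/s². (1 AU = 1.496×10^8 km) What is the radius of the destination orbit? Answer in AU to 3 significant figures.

In km: r₁ = 1.64 × 1.496×10^8 = 2.45344×10^8 km.
Transfer time t = 1130 days = 9.7632×10^7 s, and t = π√(a_t³/μ).
So a_t = (μ t²/π²)^(1/3) = (1.327×10^11 × (9.7632×10^7)² / π²)^(1/3) = 5.0418×10^8 km.
Since a_t = (r₁ + r₂)/2, r₂ = 2a_t − r₁ = 2×5.0418×10^8 − 2.45344×10^8 = 7.63016×10^8 km.
In AU: r₂ = 7.63016×10^8 / 1.496×10^8 = 5.10 AU.

r₂ = 5.10 AU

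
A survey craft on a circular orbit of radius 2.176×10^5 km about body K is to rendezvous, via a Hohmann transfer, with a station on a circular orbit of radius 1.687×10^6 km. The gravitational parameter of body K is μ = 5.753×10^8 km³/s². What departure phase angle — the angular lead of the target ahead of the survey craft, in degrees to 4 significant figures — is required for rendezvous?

φ = 103.7°

Transfer-ellipse semi-major axis a_t = (r₁ + r₂)/2 = (2.176×10^5 + 1.687×10^6)/2 = 9.523×10^5 km.
Transfer time t = π√(a_t³/μ) = 1.21720×10^5 s.
Target angular speed ω₂ = √(μ/r₂³) = 1.09465×10^-5 rad/s.
Angle swept by the target during transfer: ω₂·t = 1.3324 rad = 76.34°.
Arrival is 180° from departure on the ellipse, so φ = 180° − 76.34° = 103.7°.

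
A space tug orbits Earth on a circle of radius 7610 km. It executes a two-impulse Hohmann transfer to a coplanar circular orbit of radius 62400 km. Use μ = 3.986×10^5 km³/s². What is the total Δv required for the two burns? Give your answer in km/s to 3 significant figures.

Semi-major axis of the transfer orbit: a_t = (7610 + 62400)/2 = 35005 km.
Circular speed at r₁: v₁ = √(μ/r₁) = √(3.986×10^5/7610) = 7.237 km/s.
On the transfer ellipse at r₁, vis-viva equation gives v_p = √[μ(2/r₁ − 1/a_t)] = 9.663 km/s.
First burn Δv₁ = |v_p − v₁| = 2.426 km/s.
At r₂, v₂ = √(μ/r₂) = 2.527 km/s.
Transfer-orbit speed at r₂: v_a = √[μ(2/r₂ − 1/a_t)] = 1.178 km/s.
Second burn Δv₂ = |v₂ − v_a| = 1.349 km/s.
Δv = Δv₁ + Δv₂ = 2.426 + 1.349 = 3.775 km/s.

Δv = 3.77 km/s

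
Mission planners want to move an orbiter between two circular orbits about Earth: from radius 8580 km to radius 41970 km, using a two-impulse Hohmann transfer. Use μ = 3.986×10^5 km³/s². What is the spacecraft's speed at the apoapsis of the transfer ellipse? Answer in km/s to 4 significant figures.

v = 1.796 km/s

Semi-major axis of the transfer orbit: a_t = (8580 + 41970)/2 = 25275 km.
At apoapsis, r = 41970 km.
Applying v² = μ(2/r − 1/a_t): v = 1.796 km/s.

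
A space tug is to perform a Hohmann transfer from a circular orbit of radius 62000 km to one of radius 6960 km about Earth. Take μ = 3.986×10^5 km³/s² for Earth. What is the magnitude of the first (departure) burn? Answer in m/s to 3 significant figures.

Δv₁ = 1400 m/s

The Hohmann ellipse has a_t = (r₁ + r₂)/2 = 34480 km.
Circular speed at r = 62000 km: v_c = √(μ/r) = 2.5356 km/s.
Vis-viva on the transfer ellipse at r = 62000 km gives v_t = √[μ(2/r − 1/a_t)] = 1.1392 km/s.
Δv₁ = |v_t − v_c| = |1.1392 − 2.5356| = 1.396 km/s.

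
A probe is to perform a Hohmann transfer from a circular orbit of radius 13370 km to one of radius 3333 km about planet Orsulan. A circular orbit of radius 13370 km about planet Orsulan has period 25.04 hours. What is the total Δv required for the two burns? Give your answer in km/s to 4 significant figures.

Δv = 0.8383 km/s

From Kepler's third law T² = 4π²r³/μ at r = 13370 km, T = 25.04 hours = 25.04 × 3600 s = 90144 s: μ = 4π²r³/T² = 11611.3 km³/s².
Semi-major axis of the transfer orbit: a_t = (13370 + 3333)/2 = 8351.5 km.
At r₁ the circular-orbit speed is v₁ = √(μ/r₁) = 0.9319 km/s.
Transfer-orbit speed at r₁ (v² = μ(2/r − 1/a)): v_a = √[μ(2/r₁ − 1/a_t)] = 0.5887 km/s.
First burn Δv₁ = |v_a − v₁| = 0.3432 km/s.
Circular speed at r₂: v₂ = √(μ/r₂) = 1.8665 km/s.
Transfer-orbit speed at r₂: v_p = √[μ(2/r₂ − 1/a_t)] = 2.3616 km/s.
Second burn Δv₂ = |v₂ − v_p| = 0.4951 km/s.
Δv = Δv₁ + Δv₂ = 0.3432 + 0.4951 = 0.8383 km/s.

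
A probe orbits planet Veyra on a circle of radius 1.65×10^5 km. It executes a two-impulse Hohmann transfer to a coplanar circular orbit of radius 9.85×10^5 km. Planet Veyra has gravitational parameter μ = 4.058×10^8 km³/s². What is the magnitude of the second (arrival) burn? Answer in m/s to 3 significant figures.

Δv₂ = 9420 m/s

Semi-major axis of the transfer orbit: a_t = (1.650×10^5 + 9.850×10^5)/2 = 5.750×10^5 km.
On the circular orbit at r = 9.850×10^5 km, v_c = √(μ/r) = 20.297 km/s.
Transfer-orbit speed at the same r (vis-viva, a = a_t): v_t = √[μ(2/r − 1/a_t)] = 10.873 km/s.
Δv₂ = |v_t − v_c| = |10.873 − 20.297| = 9.424 km/s.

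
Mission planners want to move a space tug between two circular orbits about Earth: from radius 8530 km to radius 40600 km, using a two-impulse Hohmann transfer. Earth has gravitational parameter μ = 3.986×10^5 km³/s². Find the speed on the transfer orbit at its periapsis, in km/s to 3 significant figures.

Transfer-ellipse semi-major axis a_t = (r₁ + r₂)/2 = (8530 + 40600)/2 = 24565 km.
The periapsis of the transfer ellipse is at r = 8530 km.
Applying v² = μ(2/r − 1/a_t): v = 8.788 km/s.

v = 8.79 km/s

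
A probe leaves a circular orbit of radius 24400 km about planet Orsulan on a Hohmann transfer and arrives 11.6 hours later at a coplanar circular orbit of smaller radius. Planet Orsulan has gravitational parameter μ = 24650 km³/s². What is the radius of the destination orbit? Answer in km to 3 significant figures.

r₂ = 8260 km

Transfer time t = 11.6 hours = 41760 s, and t = π√(a_t³/μ).
So a_t = (μ t²/π²)^(1/3) = (24650 × (41760)² / π²)^(1/3) = 16331 km.
Since a_t = (r₁ + r₂)/2, r₂ = 2a_t − r₁ = 2×16331 − 24400 = 8262 km.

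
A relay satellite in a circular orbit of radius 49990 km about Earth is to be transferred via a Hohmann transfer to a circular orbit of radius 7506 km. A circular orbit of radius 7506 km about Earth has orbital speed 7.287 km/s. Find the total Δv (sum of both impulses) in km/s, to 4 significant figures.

Δv = 3.703 km/s

From the circular-orbit relation v² = μ/r at r = 7506 km: μ = v²r = (7.287)² × 7506 = 3.98571×10^5 km³/s².
Transfer-ellipse semi-major axis a_t = (r₁ + r₂)/2 = (49990 + 7506)/2 = 28748 km.
At r₁ the circular-orbit speed is v₁ = √(μ/r₁) = 2.824 km/s.
Transfer-orbit speed at r₁ (vis-viva): v_a = √[μ(2/r₁ − 1/a_t)] = 1.443 km/s.
First burn Δv₁ = |v_a − v₁| = 1.381 km/s.
Circular speed at r₂: v₂ = √(μ/r₂) = 7.287 km/s.
Transfer-orbit speed at r₂: v_p = √[μ(2/r₂ − 1/a_t)] = 9.609 km/s.
Second burn Δv₂ = |v₂ − v_p| = 2.322 km/s.
Total Δv = Δv₁ + Δv₂ = 3.703 km/s.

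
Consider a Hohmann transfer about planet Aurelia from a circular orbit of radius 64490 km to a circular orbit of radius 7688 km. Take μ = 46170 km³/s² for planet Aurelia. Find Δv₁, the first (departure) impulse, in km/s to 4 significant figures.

Semi-major axis of the transfer orbit: a_t = (64490 + 7688)/2 = 36089 km.
Circular speed at r = 64490 km: v_c = √(μ/r) = 0.8461 km/s.
Transfer-orbit speed at the same r (vis-viva, a = a_t): v_t = √[μ(2/r − 1/a_t)] = 0.3905 km/s.
Δv₁ = |v_t − v_c| = |0.3905 − 0.8461| = 0.4556 km/s.

Δv₁ = 0.4556 km/s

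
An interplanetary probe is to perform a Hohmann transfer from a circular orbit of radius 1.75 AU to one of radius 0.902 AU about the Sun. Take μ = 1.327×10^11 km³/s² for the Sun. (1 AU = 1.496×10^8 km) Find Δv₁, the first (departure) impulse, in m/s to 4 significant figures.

Δv₁ = 3945 m/s

In km: r₁ = 1.75 × 1.496×10^8 = 2.618×10^8 km; r₂ = 0.902 × 1.496×10^8 = 1.349392×10^8 km.
Semi-major axis of the transfer orbit: a_t = (2.618×10^8 + 1.349392×10^8)/2 = 1.983696×10^8 km.
On the circular orbit at r = 2.618×10^8 km, v_c = √(μ/r) = 22.514 km/s.
Transfer-orbit speed at the same r (vis-viva, a = a_t): v_t = √[μ(2/r − 1/a_t)] = 18.569 km/s.
Δv₁ = |v_t − v_c| = |18.569 − 22.514| = 3.945 km/s.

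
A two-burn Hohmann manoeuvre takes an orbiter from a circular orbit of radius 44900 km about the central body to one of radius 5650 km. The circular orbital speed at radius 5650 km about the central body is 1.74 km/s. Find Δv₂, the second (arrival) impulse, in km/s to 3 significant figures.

Δv₂ = 0.579 km/s

From the circular-orbit relation v² = μ/r at r = 5650 km: μ = v²r = (1.74)² × 5650 = 17105.9 km³/s².
Transfer-ellipse semi-major axis a_t = (r₁ + r₂)/2 = (44900 + 5650)/2 = 25275 km.
On the circular orbit at r = 5650 km, v_c = √(μ/r) = 1.7400 km/s.
Transfer-orbit speed at the same r (vis-viva, a = a_t): v_t = √[μ(2/r − 1/a_t)] = 2.3191 km/s.
Δv₂ = |v_t − v_c| = |2.3191 − 1.7400| = 0.5791 km/s.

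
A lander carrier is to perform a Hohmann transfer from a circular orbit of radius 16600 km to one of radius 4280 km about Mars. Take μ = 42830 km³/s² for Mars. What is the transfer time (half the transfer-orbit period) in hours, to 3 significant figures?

Semi-major axis of the transfer orbit: a_t = (16600 + 4280)/2 = 10440 km.
Half the transfer-orbit period gives t = π√(a_t³/μ) = 16190 s.
Converting: 16190 s ÷ 3600 s/hour = 4.50 hours.

t = 4.50 hours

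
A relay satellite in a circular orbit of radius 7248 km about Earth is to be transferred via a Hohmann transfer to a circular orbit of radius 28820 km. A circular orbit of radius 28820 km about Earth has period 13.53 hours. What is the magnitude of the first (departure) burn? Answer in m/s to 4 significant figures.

Δv₁ = 1958 m/s

From Kepler's third law T² = 4π²r³/μ at r = 28820 km, T = 13.53 hours = 13.53 × 3600 s = 48708 s: μ = 4π²r³/T² = 3.98328×10^5 km³/s².
Transfer-ellipse semi-major axis a_t = (r₁ + r₂)/2 = (7248 + 28820)/2 = 18034 km.
Circular speed at r = 7248 km: v_c = √(μ/r) = 7.4133 km/s.
Vis-viva on the transfer ellipse at r = 7248 km gives v_t = √[μ(2/r − 1/a_t)] = 9.3716 km/s.
Δv₁ = |v_t − v_c| = |9.3716 − 7.4133| = 1.958 km/s.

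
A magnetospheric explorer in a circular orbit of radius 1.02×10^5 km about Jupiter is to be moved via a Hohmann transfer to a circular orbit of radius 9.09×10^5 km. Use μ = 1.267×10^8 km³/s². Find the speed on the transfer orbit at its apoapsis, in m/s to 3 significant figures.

The Hohmann ellipse has a_t = (r₁ + r₂)/2 = 5.055×10^5 km.
The apoapsis of the transfer ellipse is at r = 9.090×10^5 km.
Applying v² = μ(2/r − 1/a_t): v = 5.303 km/s.

v = 5300 m/s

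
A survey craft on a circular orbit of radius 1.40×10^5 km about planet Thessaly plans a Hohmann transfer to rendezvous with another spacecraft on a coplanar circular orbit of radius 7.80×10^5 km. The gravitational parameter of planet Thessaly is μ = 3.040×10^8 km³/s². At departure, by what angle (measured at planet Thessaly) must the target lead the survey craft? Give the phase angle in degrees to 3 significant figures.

The Hohmann ellipse has a_t = (r₁ + r₂)/2 = 4.600×10^5 km.
Transfer time t = π√(a_t³/μ) = 56215 s.
The target's mean motion on its circular orbit is ω₂ = √(μ/r₂³) = 2.5310×10^-5 rad/s.
Angle swept by the target during transfer: ω₂·t = 1.4228 rad = 81.52°.
The survey craft traverses 180° on the transfer ellipse, so the target must lead by 180° − 81.52° = 98.5°.

φ = 98.5°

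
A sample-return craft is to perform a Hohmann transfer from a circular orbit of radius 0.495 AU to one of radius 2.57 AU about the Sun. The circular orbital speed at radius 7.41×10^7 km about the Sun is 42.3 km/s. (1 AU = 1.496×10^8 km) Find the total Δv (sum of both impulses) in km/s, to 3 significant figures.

From the circular-orbit relation v² = μ/r at r = 7.41×10^7 km: μ = v²r = (42.3)² × 7.41×10^7 = 1.32586×10^11 km³/s².
In km: r₁ = 0.495 × 1.496×10^8 = 7.4052×10^7 km; r₂ = 2.57 × 1.496×10^8 = 3.84472×10^8 km.
Transfer-ellipse semi-major axis a_t = (r₁ + r₂)/2 = (7.4052×10^7 + 3.84472×10^8)/2 = 2.29262×10^8 km.
At r₁ the circular-orbit speed is v₁ = √(μ/r₁) = 42.314 km/s.
Transfer-orbit speed at r₁ (vis-viva): v_p = √[μ(2/r₁ − 1/a_t)] = 54.796 km/s.
First burn Δv₁ = |v_p − v₁| = 12.48 km/s.
Circular speed at r₂: v₂ = √(μ/r₂) = 18.570 km/s.
Transfer-orbit speed at r₂: v_a = √[μ(2/r₂ − 1/a_t)] = 10.554 km/s.
Second burn Δv₂ = |v₂ − v_a| = 8.016 km/s.
Total Δv = Δv₁ + Δv₂ = 20.50 km/s.

Δv = 20.5 km/s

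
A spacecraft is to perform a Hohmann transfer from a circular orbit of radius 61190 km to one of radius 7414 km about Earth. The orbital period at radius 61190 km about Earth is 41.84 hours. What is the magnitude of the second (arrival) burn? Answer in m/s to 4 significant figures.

Δv₂ = 2461 m/s

From Kepler's third law T² = 4π²r³/μ at r = 61190 km, T = 41.84 hours = 41.84 × 3600 s = 1.50624×10^5 s: μ = 4π²r³/T² = 3.98669×10^5 km³/s².
Transfer-ellipse semi-major axis a_t = (r₁ + r₂)/2 = (61190 + 7414)/2 = 34302 km.
Circular speed at r = 7414 km: v_c = √(μ/r) = 7.333 km/s.
Transfer-orbit speed at the same r (vis-viva, a = a_t): v_t = √[μ(2/r − 1/a_t)] = 9.794 km/s.
Δv₂ = |v_t − v_c| = |9.794 − 7.333| = 2.461 km/s.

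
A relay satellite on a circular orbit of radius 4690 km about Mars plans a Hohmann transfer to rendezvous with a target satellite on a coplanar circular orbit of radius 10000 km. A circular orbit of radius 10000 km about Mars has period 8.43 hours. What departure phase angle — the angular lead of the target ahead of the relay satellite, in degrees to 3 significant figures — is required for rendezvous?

φ = 66.7°

From Kepler's third law T² = 4π²r³/μ at r = 10000 km, T = 8.43 hours = 8.43 × 3600 s = 30348 s: μ = 4π²r³/T² = 42864.7 km³/s².
The Hohmann ellipse has a_t = (r₁ + r₂)/2 = 7345 km.
The half-period of the transfer ellipse is t = π√(a_t³/μ) = 9551.9 s.
Target angular speed ω₂ = √(μ/r₂³) = 2.0704×10^-4 rad/s.
Angle swept by the target during transfer: ω₂·t = 1.978 rad = 113.3°.
The relay satellite traverses 180° on the transfer ellipse, so the target must lead by 180° − 113.3° = 66.7°.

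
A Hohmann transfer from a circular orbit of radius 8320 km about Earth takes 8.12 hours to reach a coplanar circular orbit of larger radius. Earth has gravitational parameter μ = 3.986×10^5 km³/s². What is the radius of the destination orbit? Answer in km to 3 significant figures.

r₂ = 56800 km

Transfer time t = 8.12 hours = 29232 s, and t = π√(a_t³/μ).
So a_t = (μ t²/π²)^(1/3) = (3.986×10^5 × (29232)² / π²)^(1/3) = 32558 km.
Since a_t = (r₁ + r₂)/2, r₂ = 2a_t − r₁ = 2×32558 − 8320 = 56796 km.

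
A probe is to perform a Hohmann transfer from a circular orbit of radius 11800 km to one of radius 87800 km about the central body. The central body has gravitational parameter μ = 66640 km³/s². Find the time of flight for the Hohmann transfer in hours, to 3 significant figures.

Transfer-ellipse semi-major axis a_t = (r₁ + r₂)/2 = (11800 + 87800)/2 = 49800 km.
Half the transfer-orbit period gives t = π√(a_t³/μ) = 1.352×10^5 s.
Converting: 1.352×10^5 s ÷ 3600 s/hour = 37.6 hours.

t = 37.6 hours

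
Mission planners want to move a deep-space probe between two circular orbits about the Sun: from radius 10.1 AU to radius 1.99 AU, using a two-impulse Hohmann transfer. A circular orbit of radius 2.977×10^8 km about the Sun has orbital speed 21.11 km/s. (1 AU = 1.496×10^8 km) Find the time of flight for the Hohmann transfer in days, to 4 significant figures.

From the circular-orbit relation v² = μ/r at r = 2.977×10^8 km: μ = v²r = (21.11)² × 2.977×10^8 = 1.32665×10^11 km³/s².
In km: r₁ = 10.1 × 1.496×10^8 = 1.51096×10^9 km; r₂ = 1.99 × 1.496×10^8 = 2.97704×10^8 km.
Transfer-ellipse semi-major axis a_t = (r₁ + r₂)/2 = (1.51096×10^9 + 2.97704×10^8)/2 = 9.04332×10^8 km.
Transfer time t = π√(a_t³/μ) = π√((9.04332×10^8)³ / 1.32665×10^11) = 2.346×10^8 s.
Converting: 2.346×10^8 s ÷ 86400 s/day = 2715 days.

t = 2715 days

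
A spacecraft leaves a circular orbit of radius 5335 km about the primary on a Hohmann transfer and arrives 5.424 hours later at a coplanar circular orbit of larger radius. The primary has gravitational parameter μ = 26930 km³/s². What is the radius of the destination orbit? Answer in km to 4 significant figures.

Transfer time t = 5.424 hours = 19526.4 s, and t = π√(a_t³/μ).
So a_t = (μ t²/π²)^(1/3) = (26930 × (19526.4)² / π²)^(1/3) = 10133 km.
Since a_t = (r₁ + r₂)/2, r₂ = 2a_t − r₁ = 2×10133 − 5335 = 14931 km.

r₂ = 14930 km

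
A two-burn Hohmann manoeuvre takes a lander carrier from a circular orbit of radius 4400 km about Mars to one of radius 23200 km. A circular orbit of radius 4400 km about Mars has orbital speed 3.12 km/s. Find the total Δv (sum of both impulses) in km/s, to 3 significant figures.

Δv = 1.52 km/s

From the circular-orbit relation v² = μ/r at r = 4400 km: μ = v²r = (3.12)² × 4400 = 42831.4 km³/s².
Semi-major axis of the transfer orbit: a_t = (4400 + 23200)/2 = 13800 km.
At r₁ the circular-orbit speed is v₁ = √(μ/r₁) = 3.1200 km/s.
On the transfer ellipse at r₁, vis-viva gives v_p = √[μ(2/r₁ − 1/a_t)] = 4.0454 km/s.
First burn Δv₁ = |v_p − v₁| = 0.9254 km/s.
Circular speed at r₂: v₂ = √(μ/r₂) = 1.3587 km/s.
Transfer-orbit speed at r₂: v_a = √[μ(2/r₂ − 1/a_t)] = 0.76723 km/s.
Second burn Δv₂ = |v₂ − v_a| = 0.5915 km/s.
Δv = Δv₁ + Δv₂ = 0.9254 + 0.5915 = 1.517 km/s.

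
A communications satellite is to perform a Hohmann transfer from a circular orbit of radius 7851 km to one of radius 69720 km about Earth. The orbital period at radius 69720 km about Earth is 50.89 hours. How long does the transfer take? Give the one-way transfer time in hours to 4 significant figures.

From Kepler's third law T² = 4π²r³/μ at r = 69720 km, T = 50.89 hours = 50.89 × 3600 s = 1.83204×10^5 s: μ = 4π²r³/T² = 3.98623×10^5 km³/s².
Transfer-ellipse semi-major axis a_t = (r₁ + r₂)/2 = (7851 + 69720)/2 = 38785.5 km.
Transfer time t = π√(a_t³/μ) = π√((38785.5)³ / 3.98623×10^5) = 38010 s.
Converting: 38010 s ÷ 3600 s/hour = 10.56 hours.

t = 10.56 hours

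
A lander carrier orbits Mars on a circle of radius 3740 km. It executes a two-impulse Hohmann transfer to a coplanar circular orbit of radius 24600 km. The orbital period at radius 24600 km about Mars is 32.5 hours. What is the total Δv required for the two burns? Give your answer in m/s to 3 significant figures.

From Kepler's third law T² = 4π²r³/μ at r = 24600 km, T = 32.5 hours = 32.5 × 3600 s = 1.170×10^5 s: μ = 4π²r³/T² = 42933.2 km³/s².
The Hohmann ellipse has a_t = (r₁ + r₂)/2 = 14170 km.
At r₁ the circular-orbit speed is v₁ = √(μ/r₁) = 3.388 km/s.
On the transfer ellipse at r₁, vis-viva gives v_p = √[μ(2/r₁ − 1/a_t)] = 4.464 km/s.
First burn Δv₁ = |v_p − v₁| = 1.076 km/s.
At r₂, v₂ = √(μ/r₂) = 1.3211 km/s.
Transfer-orbit speed at r₂: v_a = √[μ(2/r₂ − 1/a_t)] = 0.67870 km/s.
Second burn Δv₂ = |v₂ − v_a| = 0.6424 km/s.
Δv = Δv₁ + Δv₂ = 1.076 + 0.6424 = 1.718 km/s.

Δv = 1720 m/s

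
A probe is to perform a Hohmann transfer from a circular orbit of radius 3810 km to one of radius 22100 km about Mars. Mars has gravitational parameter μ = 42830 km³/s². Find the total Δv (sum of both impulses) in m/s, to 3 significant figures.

Δv = 1660 m/s

Semi-major axis of the transfer orbit: a_t = (3810 + 22100)/2 = 12955 km.
Circular speed at r₁: v₁ = √(μ/r₁) = √(42830/3810) = 3.353 km/s.
Transfer-orbit speed at r₁ (vis-viva equation): v_p = √[μ(2/r₁ − 1/a_t)] = 4.379 km/s.
First burn Δv₁ = |v_p − v₁| = 1.026 km/s.
At r₂, v₂ = √(μ/r₂) = 1.39212 km/s.
Transfer-orbit speed at r₂: v_a = √[μ(2/r₂ − 1/a_t)] = 0.754956 km/s.
Second burn Δv₂ = |v₂ − v_a| = 0.6372 km/s.
Δv = Δv₁ + Δv₂ = 1.026 + 0.6372 = 1.663 km/s.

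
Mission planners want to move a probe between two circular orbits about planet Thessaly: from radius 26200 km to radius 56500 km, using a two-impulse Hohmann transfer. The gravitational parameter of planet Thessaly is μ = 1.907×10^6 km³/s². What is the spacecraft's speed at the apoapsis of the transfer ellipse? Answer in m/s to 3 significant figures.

v = 4620 m/s

Semi-major axis of the transfer orbit: a_t = (26200 + 56500)/2 = 41350 km.
At apoapsis, r = 56500 km.
Applying v² = μ(2/r − 1/a_t): v = 4.624 km/s.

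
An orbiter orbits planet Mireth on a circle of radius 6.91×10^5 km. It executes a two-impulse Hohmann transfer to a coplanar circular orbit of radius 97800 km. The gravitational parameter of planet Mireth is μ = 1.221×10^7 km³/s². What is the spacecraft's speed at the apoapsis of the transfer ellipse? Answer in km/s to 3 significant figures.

Transfer-ellipse semi-major axis a_t = (r₁ + r₂)/2 = (6.910×10^5 + 97800)/2 = 3.944×10^5 km.
The apoapsis of the transfer ellipse is at r = 6.910×10^5 km.
Applying v² = μ(2/r − 1/a_t): v = 2.093 km/s.

v = 2.09 km/s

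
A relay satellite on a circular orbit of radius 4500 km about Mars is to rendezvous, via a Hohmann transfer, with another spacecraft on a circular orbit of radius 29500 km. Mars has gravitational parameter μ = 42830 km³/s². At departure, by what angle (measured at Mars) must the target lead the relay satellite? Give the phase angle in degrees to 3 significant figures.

Transfer-ellipse semi-major axis a_t = (r₁ + r₂)/2 = (4500 + 29500)/2 = 17000 km.
The half-period of the transfer ellipse is t = π√(a_t³/μ) = 33647 s.
The target's mean motion on its circular orbit is ω₂ = √(μ/r₂³) = 4.0845×10^-5 rad/s.
Angle swept by the target during transfer: ω₂·t = 1.3743 rad = 78.74°.
The relay satellite traverses 180° on the transfer ellipse, so the target must lead by 180° − 78.74° = 101°.

φ = 101°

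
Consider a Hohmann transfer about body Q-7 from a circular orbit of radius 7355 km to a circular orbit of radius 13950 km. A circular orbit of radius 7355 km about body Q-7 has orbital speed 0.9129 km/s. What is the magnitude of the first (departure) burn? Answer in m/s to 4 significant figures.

Δv₁ = 131.8 m/s

From the circular-orbit relation v² = μ/r at r = 7355 km: μ = v²r = (0.9129)² × 7355 = 6129.56 km³/s².
Transfer-ellipse semi-major axis a_t = (r₁ + r₂)/2 = (7355 + 13950)/2 = 10652.5 km.
Circular speed at r = 7355 km: v_c = √(μ/r) = 0.91290 km/s.
Vis-viva on the transfer ellipse at r = 7355 km gives v_t = √[μ(2/r − 1/a_t)] = 1.0447 km/s.
Δv₁ = |v_t − v_c| = |1.0447 − 0.91290| = 0.1318 km/s.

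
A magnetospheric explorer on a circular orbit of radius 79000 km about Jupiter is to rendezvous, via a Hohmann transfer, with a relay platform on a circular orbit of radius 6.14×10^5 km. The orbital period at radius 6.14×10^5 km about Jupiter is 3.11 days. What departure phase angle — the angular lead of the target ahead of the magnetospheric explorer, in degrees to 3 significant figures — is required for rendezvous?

φ = 104°

From Kepler's third law T² = 4π²r³/μ at r = 6.14×10^5 km, T = 3.11 days = 3.11 × 86400 s = 2.68704×10^5 s: μ = 4π²r³/T² = 1.26566×10^8 km³/s².
Transfer-ellipse semi-major axis a_t = (r₁ + r₂)/2 = (79000 + 6.140×10^5)/2 = 3.465×10^5 km.
The half-period of the transfer ellipse is t = π√(a_t³/μ) = 56957 s.
The target's mean motion on its circular orbit is ω₂ = √(μ/r₂³) = 2.3383×10^-5 rad/s.
Angle swept by the target during transfer: ω₂·t = 1.3318 rad = 76.31°.
The magnetospheric explorer traverses 180° on the transfer ellipse, so the target must lead by 180° − 76.31° = 104°.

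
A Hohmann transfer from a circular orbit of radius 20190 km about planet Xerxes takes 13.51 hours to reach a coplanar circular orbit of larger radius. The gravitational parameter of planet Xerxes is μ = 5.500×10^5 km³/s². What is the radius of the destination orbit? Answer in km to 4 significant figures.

r₂ = 81600 km

Transfer time t = 13.51 hours = 48636 s, and t = π√(a_t³/μ).
So a_t = (μ t²/π²)^(1/3) = (5.500×10^5 × (48636)² / π²)^(1/3) = 50893 km.
Since a_t = (r₁ + r₂)/2, r₂ = 2a_t − r₁ = 2×50893 − 20190 = 81596 km.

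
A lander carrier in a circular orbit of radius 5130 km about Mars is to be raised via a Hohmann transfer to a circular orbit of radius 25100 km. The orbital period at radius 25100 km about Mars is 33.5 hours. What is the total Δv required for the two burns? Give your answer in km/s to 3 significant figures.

From Kepler's third law T² = 4π²r³/μ at r = 25100 km, T = 33.5 hours = 33.5 × 3600 s = 1.206×10^5 s: μ = 4π²r³/T² = 42922.6 km³/s².
Transfer-ellipse semi-major axis a_t = (r₁ + r₂)/2 = (5130 + 25100)/2 = 15115 km.
At r₁ the circular-orbit speed is v₁ = √(μ/r₁) = 2.8926 km/s.
On the transfer ellipse at r₁, v² = μ(2/r − 1/a) gives v_p = √[μ(2/r₁ − 1/a_t)] = 3.7275 km/s.
First burn Δv₁ = |v_p − v₁| = 0.8349 km/s.
Circular speed at r₂: v₂ = √(μ/r₂) = 1.3077 km/s.
Transfer-orbit speed at r₂: v_a = √[μ(2/r₂ − 1/a_t)] = 0.76183 km/s.
Second burn Δv₂ = |v₂ − v_a| = 0.5459 km/s.
Total Δv = Δv₁ + Δv₂ = 1.381 km/s.

Δv = 1.38 km/s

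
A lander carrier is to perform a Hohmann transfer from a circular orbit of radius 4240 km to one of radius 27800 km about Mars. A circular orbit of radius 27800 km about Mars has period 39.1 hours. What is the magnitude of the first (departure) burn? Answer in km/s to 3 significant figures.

From Kepler's third law T² = 4π²r³/μ at r = 27800 km, T = 39.1 hours = 39.1 × 3600 s = 1.4076×10^5 s: μ = 4π²r³/T² = 42809.1 km³/s².
Transfer-ellipse semi-major axis a_t = (r₁ + r₂)/2 = (4240 + 27800)/2 = 16020 km.
Circular speed at r = 4240 km: v_c = √(μ/r) = 3.1775 km/s.
Vis-viva on the transfer ellipse at r = 4240 km gives v_t = √[μ(2/r − 1/a_t)] = 4.1858 km/s.
Δv₁ = |v_t − v_c| = |4.1858 − 3.1775| = 1.008 km/s.

Δv₁ = 1.01 km/s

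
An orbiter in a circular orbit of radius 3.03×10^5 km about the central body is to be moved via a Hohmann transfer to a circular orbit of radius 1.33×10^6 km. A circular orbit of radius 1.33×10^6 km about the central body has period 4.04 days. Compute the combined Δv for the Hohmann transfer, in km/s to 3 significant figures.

From Kepler's third law T² = 4π²r³/μ at r = 1.33×10^6 km, T = 4.04 days = 4.04 × 86400 s = 3.49056×10^5 s: μ = 4π²r³/T² = 7.62297×10^8 km³/s².
The Hohmann ellipse has a_t = (r₁ + r₂)/2 = 8.165×10^5 km.
Circular speed at r₁: v₁ = √(μ/r₁) = √(7.62297×10^8/3.030×10^5) = 50.158 km/s.
On the transfer ellipse at r₁, vis-viva equation gives v_p = √[μ(2/r₁ − 1/a_t)] = 64.016 km/s.
First burn Δv₁ = |v_p − v₁| = 13.858 km/s.
Circular speed at r₂: v₂ = √(μ/r₂) = 23.9407 km/s.
Transfer-orbit speed at r₂: v_a = √[μ(2/r₂ − 1/a_t)] = 14.5841 km/s.
Second burn Δv₂ = |v₂ − v_a| = 9.3566 km/s.
Δv = Δv₁ + Δv₂ = 13.858 + 9.3566 = 23.21 km/s.

Δv = 23.2 km/s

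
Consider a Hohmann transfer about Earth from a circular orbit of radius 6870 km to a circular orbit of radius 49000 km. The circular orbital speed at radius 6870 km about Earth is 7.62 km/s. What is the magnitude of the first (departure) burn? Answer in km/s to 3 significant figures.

Δv₁ = 2.47 km/s

From the circular-orbit relation v² = μ/r at r = 6870 km: μ = v²r = (7.62)² × 6870 = 3.98902×10^5 km³/s².
Semi-major axis of the transfer orbit: a_t = (6870 + 49000)/2 = 27935 km.
On the circular orbit at r = 6870 km, v_c = √(μ/r) = 7.6200 km/s.
Vis-viva on the transfer ellipse at r = 6870 km gives v_t = √[μ(2/r − 1/a_t)] = 10.092 km/s.
Δv₁ = |v_t − v_c| = |10.092 − 7.6200| = 2.472 km/s.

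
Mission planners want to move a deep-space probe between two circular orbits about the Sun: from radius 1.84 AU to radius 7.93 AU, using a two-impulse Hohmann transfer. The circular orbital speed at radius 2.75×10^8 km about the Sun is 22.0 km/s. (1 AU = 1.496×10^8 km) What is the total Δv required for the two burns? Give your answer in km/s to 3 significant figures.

Δv = 10.1 km/s

From the circular-orbit relation v² = μ/r at r = 2.75×10^8 km: μ = v²r = (22.0)² × 2.75×10^8 = 1.33100×10^11 km³/s².
In km: r₁ = 1.84 × 1.496×10^8 = 2.75264×10^8 km; r₂ = 7.93 × 1.496×10^8 = 1.186328×10^9 km.
The Hohmann ellipse has a_t = (r₁ + r₂)/2 = 7.30796×10^8 km.
Circular speed at r₁: v₁ = √(μ/r₁) = √(1.33100×10^11/2.75264×10^8) = 21.9894 km/s.
On the transfer ellipse at r₁, vis-viva gives v_p = √[μ(2/r₁ − 1/a_t)] = 28.0168 km/s.
First burn Δv₁ = |v_p − v₁| = 6.027 km/s.
Circular speed at r₂: v₂ = √(μ/r₂) = 10.592 km/s.
Transfer-orbit speed at r₂: v_a = √[μ(2/r₂ − 1/a_t)] = 6.5007 km/s.
Second burn Δv₂ = |v₂ − v_a| = 4.091 km/s.
Total Δv = Δv₁ + Δv₂ = 10.12 km/s.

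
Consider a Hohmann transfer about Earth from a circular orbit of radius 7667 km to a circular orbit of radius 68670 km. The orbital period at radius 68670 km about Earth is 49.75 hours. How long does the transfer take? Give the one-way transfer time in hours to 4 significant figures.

From Kepler's third law T² = 4π²r³/μ at r = 68670 km, T = 49.75 hours = 49.75 × 3600 s = 1.791×10^5 s: μ = 4π²r³/T² = 3.98538×10^5 km³/s².
Semi-major axis of the transfer orbit: a_t = (7667 + 68670)/2 = 38168.5 km.
Transfer time t = π√(a_t³/μ) = π√((38168.5)³ / 3.98538×10^5) = 37110 s.
Converting: 37110 s ÷ 3600 s/hour = 10.31 hours.

t = 10.31 hours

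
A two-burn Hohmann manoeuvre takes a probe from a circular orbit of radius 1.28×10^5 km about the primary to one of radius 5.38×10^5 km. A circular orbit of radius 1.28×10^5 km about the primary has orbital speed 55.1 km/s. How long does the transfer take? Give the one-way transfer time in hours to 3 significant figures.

From the circular-orbit relation v² = μ/r at r = 1.28×10^5 km: μ = v²r = (55.1)² × 1.28×10^5 = 3.88609×10^8 km³/s².
The Hohmann ellipse has a_t = (r₁ + r₂)/2 = 3.330×10^5 km.
By Kepler's third law the transfer-orbit period is T = 2π√(a_t³/μ), so t = T/2 = 30620 s.
Converting: 30620 s ÷ 3600 s/hour = 8.51 hours.

t = 8.51 hours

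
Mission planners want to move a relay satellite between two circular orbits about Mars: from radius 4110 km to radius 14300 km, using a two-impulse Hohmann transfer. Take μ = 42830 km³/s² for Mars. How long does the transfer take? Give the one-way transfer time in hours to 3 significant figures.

Semi-major axis of the transfer orbit: a_t = (4110 + 14300)/2 = 9205 km.
Transfer time t = π√(a_t³/μ) = π√((9205)³ / 42830) = 13406 s.
Converting: 13406 s ÷ 3600 s/hour = 3.72 hours.

t = 3.72 hours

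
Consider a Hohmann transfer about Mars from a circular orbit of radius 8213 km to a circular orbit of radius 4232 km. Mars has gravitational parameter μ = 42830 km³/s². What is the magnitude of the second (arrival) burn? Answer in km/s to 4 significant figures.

Semi-major axis of the transfer orbit: a_t = (8213 + 4232)/2 = 6222.5 km.
On the circular orbit at r = 4232 km, v_c = √(μ/r) = 3.1813 km/s.
Transfer-orbit speed at the same r (vis-viva, a = a_t): v_t = √[μ(2/r − 1/a_t)] = 3.6549 km/s.
Δv₂ = |v_t − v_c| = |3.6549 − 3.1813| = 0.4736 km/s.

Δv₂ = 0.4736 km/s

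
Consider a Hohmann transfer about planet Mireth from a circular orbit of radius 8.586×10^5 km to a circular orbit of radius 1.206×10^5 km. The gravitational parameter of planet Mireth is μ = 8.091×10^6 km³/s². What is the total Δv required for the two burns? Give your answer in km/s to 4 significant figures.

Δv = 4.202 km/s

Transfer-ellipse semi-major axis a_t = (r₁ + r₂)/2 = (8.586×10^5 + 1.206×10^5)/2 = 4.896×10^5 km.
Circular speed at r₁: v₁ = √(μ/r₁) = √(8.091×10^6/8.586×10^5) = 3.070 km/s.
On the transfer ellipse at r₁, v² = μ(2/r − 1/a) gives v_a = √[μ(2/r₁ − 1/a_t)] = 1.524 km/s.
First burn Δv₁ = |v_a − v₁| = 1.546 km/s.
Circular speed at r₂: v₂ = √(μ/r₂) = 8.1908 km/s.
Transfer-orbit speed at r₂: v_p = √[μ(2/r₂ − 1/a_t)] = 10.847 km/s.
Second burn Δv₂ = |v₂ − v_p| = 2.656 km/s.
Δv = Δv₁ + Δv₂ = 1.546 + 2.656 = 4.202 km/s.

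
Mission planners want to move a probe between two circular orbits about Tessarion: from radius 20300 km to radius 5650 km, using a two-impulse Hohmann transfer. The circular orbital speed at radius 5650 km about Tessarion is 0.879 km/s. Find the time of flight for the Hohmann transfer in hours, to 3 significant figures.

t = 19.5 hours

From the circular-orbit relation v² = μ/r at r = 5650 km: μ = v²r = (0.879)² × 5650 = 4365.42 km³/s².
Semi-major axis of the transfer orbit: a_t = (20300 + 5650)/2 = 12975 km.
By Kepler's third law the transfer-orbit period is T = 2π√(a_t³/μ), so t = T/2 = 70270 s.
Converting: 70270 s ÷ 3600 s/hour = 19.5 hours.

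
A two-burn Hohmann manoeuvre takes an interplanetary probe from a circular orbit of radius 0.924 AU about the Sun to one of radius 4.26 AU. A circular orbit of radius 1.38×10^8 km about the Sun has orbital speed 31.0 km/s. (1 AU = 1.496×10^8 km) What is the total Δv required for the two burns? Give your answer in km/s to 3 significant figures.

Δv = 14.5 km/s

From the circular-orbit relation v² = μ/r at r = 1.38×10^8 km: μ = v²r = (31.0)² × 1.38×10^8 = 1.32618×10^11 km³/s².
In km: r₁ = 0.924 × 1.496×10^8 = 1.382304×10^8 km; r₂ = 4.26 × 1.496×10^8 = 6.37296×10^8 km.
The Hohmann ellipse has a_t = (r₁ + r₂)/2 = 3.877632×10^8 km.
Circular speed at r₁: v₁ = √(μ/r₁) = √(1.32618×10^11/1.382304×10^8) = 30.974 km/s.
On the transfer ellipse at r₁, vis-viva gives v_p = √[μ(2/r₁ − 1/a_t)] = 39.709 km/s.
First burn Δv₁ = |v_p − v₁| = 8.735 km/s.
At r₂, v₂ = √(μ/r₂) = 14.4255 km/s.
Transfer-orbit speed at r₂: v_a = √[μ(2/r₂ − 1/a_t)] = 8.61289 km/s.
Second burn Δv₂ = |v₂ − v_a| = 5.813 km/s.
Total Δv = Δv₁ + Δv₂ = 14.55 km/s.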